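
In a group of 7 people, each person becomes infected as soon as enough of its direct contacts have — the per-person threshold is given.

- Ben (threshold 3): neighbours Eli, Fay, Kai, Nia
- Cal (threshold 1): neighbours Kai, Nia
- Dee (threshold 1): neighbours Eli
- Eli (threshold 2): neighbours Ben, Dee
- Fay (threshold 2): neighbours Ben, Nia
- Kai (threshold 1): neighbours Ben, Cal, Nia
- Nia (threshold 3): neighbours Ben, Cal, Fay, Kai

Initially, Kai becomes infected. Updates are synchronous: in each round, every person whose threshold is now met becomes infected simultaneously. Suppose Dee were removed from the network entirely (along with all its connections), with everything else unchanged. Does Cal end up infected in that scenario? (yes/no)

yes

With Dee removed:
Round 1 — Kai becomes infected (initial).
Round 2 — checking thresholds:
  Ben: 1 of 4 neighbours < 3, holds.
  Cal: 1 of 2 neighbours ≥ 1, becomes infected.
  Nia: 1 of 4 neighbours < 3, holds.
Round 3 — no new infections; cascade stops.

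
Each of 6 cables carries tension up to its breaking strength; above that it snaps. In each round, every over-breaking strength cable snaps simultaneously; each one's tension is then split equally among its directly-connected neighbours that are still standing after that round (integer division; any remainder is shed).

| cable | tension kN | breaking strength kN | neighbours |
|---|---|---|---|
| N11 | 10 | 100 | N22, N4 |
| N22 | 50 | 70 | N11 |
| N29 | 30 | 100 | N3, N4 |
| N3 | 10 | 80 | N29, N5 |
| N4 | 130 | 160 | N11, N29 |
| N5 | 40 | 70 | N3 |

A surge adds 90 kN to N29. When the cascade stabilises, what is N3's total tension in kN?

Round 1 — N29 at 120 > 100. N29 snaps.
  N29 sheds 120 kN to N3, N4: 60 each.
    N3: 10+60 = 70 ≤ 80
    N4: 130+60 = 190 > 160
Round 2 — N4 snaps.
  N4 sheds 190 kN to N11: 190 each.
    N11: 10+190 = 200 > 100
Round 3 — N11 snaps.
  N11 sheds 200 kN to N22: 200 each.
    N22: 50+200 = 250 > 70
Round 4 — N22 snaps.
  N22 sheds 250 kN: no online neighbours, lost.
No further breaks.

70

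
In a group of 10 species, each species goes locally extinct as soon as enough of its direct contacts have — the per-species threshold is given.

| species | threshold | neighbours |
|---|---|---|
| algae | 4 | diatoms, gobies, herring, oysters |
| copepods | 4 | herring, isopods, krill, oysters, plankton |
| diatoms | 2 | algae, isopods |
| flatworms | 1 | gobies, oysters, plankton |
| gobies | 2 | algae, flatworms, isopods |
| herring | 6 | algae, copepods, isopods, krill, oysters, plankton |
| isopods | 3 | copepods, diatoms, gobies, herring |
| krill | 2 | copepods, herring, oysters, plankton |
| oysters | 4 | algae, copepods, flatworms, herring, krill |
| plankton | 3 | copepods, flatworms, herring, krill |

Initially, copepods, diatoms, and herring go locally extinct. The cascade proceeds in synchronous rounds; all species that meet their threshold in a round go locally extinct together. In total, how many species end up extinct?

Round 1 — copepods, diatoms, herring go locally extinct (initial).
Round 2 — checking thresholds:
  algae: 2 of 4 neighbours < 4, below threshold.
  isopods: 3 of 4 neighbours ≥ 3, goes locally extinct.
  krill: 2 of 4 neighbours ≥ 2, goes locally extinct.
  oysters: 2 of 5 neighbours < 4, below threshold.
  plankton: 2 of 4 neighbours < 3, below threshold.
Round 3 — checking thresholds:
  algae: 2 of 4 neighbours < 4, below threshold.
  gobies: 1 of 3 neighbours < 2, below threshold.
  oysters: 3 of 5 neighbours < 4, below threshold.
  plankton: 3 of 4 neighbours ≥ 3, goes locally extinct.
Round 4 — checking thresholds:
  algae: 2 of 4 neighbours < 4, below threshold.
  flatworms: 1 of 3 neighbours ≥ 1, goes locally extinct.
  gobies: 1 of 3 neighbours < 2, below threshold.
  oysters: 3 of 5 neighbours < 4, below threshold.
Round 5 — checking thresholds:
  algae: 2 of 4 neighbours < 4, below threshold.
  gobies: 2 of 3 neighbours ≥ 2, goes locally extinct.
  oysters: 4 of 5 neighbours ≥ 4, goes locally extinct.
Round 6 — checking thresholds:
  algae: 4 of 4 neighbours ≥ 4, goes locally extinct.
Round 7 — no new extinctions; cascade stops.

10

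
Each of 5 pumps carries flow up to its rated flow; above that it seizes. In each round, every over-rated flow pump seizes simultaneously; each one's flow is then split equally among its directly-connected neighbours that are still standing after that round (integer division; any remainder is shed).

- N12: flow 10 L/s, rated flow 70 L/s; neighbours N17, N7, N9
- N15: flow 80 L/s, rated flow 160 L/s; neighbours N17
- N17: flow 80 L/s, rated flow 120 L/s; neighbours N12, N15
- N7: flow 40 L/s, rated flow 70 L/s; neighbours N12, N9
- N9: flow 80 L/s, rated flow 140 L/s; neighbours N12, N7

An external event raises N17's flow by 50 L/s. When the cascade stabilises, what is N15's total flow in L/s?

Round 1 — N17 at 130 > 120. N17 seizes.
  N17 sheds 130 L/s to N12, N15: 65 each.
    N12: 10+65 = 75 > 70
    N15: 80+65 = 145 ≤ 160
Round 2 — N12 seizes.
  N12 sheds 75 L/s to N7, N9: 37 each (1 lost).
    N7: 40+37 = 77 > 70
    N9: 80+37 = 117 ≤ 140
Round 3 — N7 seizes.
  N7 sheds 77 L/s to N9: 77 each.
    N9: 117+77 = 194 > 140
Round 4 — N9 seizes.
  N9 sheds 194 L/s: no online neighbours, lost.
No further seizures.

145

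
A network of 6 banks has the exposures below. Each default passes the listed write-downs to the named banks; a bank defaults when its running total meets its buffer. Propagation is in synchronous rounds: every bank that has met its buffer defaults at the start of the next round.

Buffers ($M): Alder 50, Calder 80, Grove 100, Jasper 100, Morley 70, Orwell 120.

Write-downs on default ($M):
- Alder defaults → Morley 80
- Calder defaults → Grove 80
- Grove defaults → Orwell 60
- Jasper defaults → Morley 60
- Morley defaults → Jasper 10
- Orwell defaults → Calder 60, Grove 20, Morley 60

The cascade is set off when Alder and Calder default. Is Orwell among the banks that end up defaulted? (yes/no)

no

Round 1 — Alder, Calder default (initial).
  Grove: +80 → 80 < 100
  Morley: +80 → 80 ≥ 70
Round 2 — Morley defaults.
  Jasper: +10 → 10 < 100
No further defaults.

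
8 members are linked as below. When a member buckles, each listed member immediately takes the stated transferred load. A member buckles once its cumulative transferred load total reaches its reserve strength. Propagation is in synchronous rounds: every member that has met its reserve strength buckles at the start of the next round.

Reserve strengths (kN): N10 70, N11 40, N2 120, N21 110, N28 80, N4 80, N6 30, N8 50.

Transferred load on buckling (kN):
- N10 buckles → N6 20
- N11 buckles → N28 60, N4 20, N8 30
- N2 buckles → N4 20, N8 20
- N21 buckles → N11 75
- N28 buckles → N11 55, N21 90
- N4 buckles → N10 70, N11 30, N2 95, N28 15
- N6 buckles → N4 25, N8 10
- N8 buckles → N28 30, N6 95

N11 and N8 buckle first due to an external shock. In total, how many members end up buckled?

Round 1 — N11, N8 buckle (initial).
  N28: +60+30 → 90 ≥ 80
  N4: +20 → 20 < 80
  N6: +95 → 95 ≥ 30
Round 2 — N28, N6 buckle.
  N21: +90 → 90 < 110
  N4: +25 → 45 < 80
No further bucklings.

4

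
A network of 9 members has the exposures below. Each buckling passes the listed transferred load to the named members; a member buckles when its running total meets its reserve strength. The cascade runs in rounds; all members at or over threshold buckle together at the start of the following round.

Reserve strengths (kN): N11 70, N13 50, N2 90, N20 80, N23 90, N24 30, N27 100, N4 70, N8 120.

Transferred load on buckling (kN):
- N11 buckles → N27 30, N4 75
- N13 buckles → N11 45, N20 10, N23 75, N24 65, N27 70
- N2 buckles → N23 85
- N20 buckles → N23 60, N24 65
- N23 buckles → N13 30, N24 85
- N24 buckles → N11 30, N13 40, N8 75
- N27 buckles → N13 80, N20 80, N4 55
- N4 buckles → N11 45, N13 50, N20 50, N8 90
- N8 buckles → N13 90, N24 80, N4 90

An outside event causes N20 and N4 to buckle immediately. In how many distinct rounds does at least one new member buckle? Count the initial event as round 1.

4

Round 1 — N20, N4 buckle (initial).
  N11: +45 → 45 < 70
  N13: +50 → 50 ≥ 50
  N23: +60 → 60 < 90
  N24: +65 → 65 ≥ 30
  N8: +90 → 90 < 120
Round 2 — N13, N24 buckle.
  N11: +45+30 → 120 ≥ 70
  N23: +75 → 135 ≥ 90
  N27: +70 → 70 < 100
  N8: +75 → 165 ≥ 120
Round 3 — N11, N23, N8 buckle.
  N27: +30 → 100 ≥ 100
Round 4 — N27 buckles.
No further bucklings.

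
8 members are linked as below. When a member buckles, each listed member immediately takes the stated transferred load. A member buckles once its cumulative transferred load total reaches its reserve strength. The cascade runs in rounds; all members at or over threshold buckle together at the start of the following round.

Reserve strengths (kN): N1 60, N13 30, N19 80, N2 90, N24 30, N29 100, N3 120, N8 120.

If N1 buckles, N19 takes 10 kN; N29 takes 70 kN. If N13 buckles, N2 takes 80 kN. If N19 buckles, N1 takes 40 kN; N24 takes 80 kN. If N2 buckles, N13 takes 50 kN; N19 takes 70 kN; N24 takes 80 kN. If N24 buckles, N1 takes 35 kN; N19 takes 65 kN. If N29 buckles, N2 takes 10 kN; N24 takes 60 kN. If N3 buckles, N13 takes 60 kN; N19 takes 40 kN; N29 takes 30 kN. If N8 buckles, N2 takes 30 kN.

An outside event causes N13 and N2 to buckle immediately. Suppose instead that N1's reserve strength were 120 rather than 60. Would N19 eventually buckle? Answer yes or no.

yes

With N1's reserve strength at 120:
Round 1 — N13, N2 buckle (initial).
  N19: +70 → 70 < 80
  N24: +80 → 80 ≥ 30
Round 2 — N24 buckles.
  N1: +35 → 35 < 120
  N19: +65 → 135 ≥ 80
Round 3 — N19 buckles.
  N1: +40 → 75 < 120
No further bucklings.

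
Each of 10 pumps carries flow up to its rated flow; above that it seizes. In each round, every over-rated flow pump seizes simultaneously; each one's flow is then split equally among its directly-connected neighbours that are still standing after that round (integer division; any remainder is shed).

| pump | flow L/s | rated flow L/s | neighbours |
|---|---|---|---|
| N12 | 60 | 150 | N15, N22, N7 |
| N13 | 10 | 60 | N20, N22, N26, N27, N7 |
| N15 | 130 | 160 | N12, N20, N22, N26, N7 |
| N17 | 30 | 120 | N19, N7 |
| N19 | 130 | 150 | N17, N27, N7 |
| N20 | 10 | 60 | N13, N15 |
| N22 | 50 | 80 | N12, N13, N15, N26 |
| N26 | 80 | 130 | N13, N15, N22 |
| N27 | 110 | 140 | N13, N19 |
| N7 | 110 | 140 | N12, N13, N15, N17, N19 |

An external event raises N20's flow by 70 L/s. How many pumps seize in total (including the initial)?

10

Round 1 — N20 at 80 > 60. N20 seizes.
  N20 sheds 80 L/s to N13, N15: 40 each.
    N13: 10+40 = 50 ≤ 60
    N15: 130+40 = 170 > 160
Round 2 — N15 seizes.
  N15 sheds 170 L/s to N12, N22, N26, N7: 42 each (2 lost).
    N12: 60+42 = 102 ≤ 150
    N22: 50+42 = 92 > 80
    N26: 80+42 = 122 ≤ 130
    N7: 110+42 = 152 > 140
Round 3 — N22, N7 seize.
  N22 sheds 92 L/s to N12, N13, N26: 30 each (2 lost).
    N12: 102+30 = 132 ≤ 150
    N13: 50+30 = 80 > 60
    N26: 122+30 = 152 > 130
  N7 sheds 152 L/s to N12, N13, N17, N19: 38 each.
    N12: 132+38 = 170 > 150
    N13: 80+38 = 118 > 60
    N17: 30+38 = 68 ≤ 120
    N19: 130+38 = 168 > 150
Round 4 — N12, N13, N19, N26 seize.
  N12 sheds 170 L/s: no online neighbours, lost.
  N13 sheds 118 L/s to N27: 118 each.
    N27: 110+118 = 228 > 140
  N19 sheds 168 L/s to N17, N27: 84 each.
    N17: 68+84 = 152 > 120
    N27: 228+84 = 312 > 140
  N26 sheds 152 L/s: no online neighbours, lost.
Round 5 — N17, N27 seize.
  N17 sheds 152 L/s: no online neighbours, lost.
  N27 sheds 312 L/s: no online neighbours, lost.
No further seizures.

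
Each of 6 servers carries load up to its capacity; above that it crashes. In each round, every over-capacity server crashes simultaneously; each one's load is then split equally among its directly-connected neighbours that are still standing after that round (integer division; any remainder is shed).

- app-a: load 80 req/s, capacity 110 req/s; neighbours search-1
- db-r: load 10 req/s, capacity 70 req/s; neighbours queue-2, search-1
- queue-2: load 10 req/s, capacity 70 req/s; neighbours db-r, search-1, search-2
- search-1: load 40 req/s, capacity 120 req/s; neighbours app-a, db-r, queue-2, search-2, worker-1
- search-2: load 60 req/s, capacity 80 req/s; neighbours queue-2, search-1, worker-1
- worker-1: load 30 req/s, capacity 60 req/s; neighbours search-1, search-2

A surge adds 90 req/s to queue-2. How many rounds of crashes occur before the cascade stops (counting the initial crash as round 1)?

Round 1 — queue-2 at 100 > 70. queue-2 crashes.
  queue-2 sheds 100 req/s to db-r, search-1, search-2: 33 each (1 lost).
    db-r: 10+33 = 43 ≤ 70
    search-1: 40+33 = 73 ≤ 120
    search-2: 60+33 = 93 > 80
Round 2 — search-2 crashes.
  search-2 sheds 93 req/s to search-1, worker-1: 46 each (1 lost).
    search-1: 73+46 = 119 ≤ 120
    worker-1: 30+46 = 76 > 60
Round 3 — worker-1 crashes.
  worker-1 sheds 76 req/s to search-1: 76 each.
    search-1: 119+76 = 195 > 120
Round 4 — search-1 crashes.
  search-1 sheds 195 req/s to app-a, db-r: 97 each (1 lost).
    app-a: 80+97 = 177 > 110
    db-r: 43+97 = 140 > 70
Round 5 — app-a, db-r crash.
  app-a sheds 177 req/s: no online neighbours, lost.
  db-r sheds 140 req/s: no online neighbours, lost.
No further crashes.

5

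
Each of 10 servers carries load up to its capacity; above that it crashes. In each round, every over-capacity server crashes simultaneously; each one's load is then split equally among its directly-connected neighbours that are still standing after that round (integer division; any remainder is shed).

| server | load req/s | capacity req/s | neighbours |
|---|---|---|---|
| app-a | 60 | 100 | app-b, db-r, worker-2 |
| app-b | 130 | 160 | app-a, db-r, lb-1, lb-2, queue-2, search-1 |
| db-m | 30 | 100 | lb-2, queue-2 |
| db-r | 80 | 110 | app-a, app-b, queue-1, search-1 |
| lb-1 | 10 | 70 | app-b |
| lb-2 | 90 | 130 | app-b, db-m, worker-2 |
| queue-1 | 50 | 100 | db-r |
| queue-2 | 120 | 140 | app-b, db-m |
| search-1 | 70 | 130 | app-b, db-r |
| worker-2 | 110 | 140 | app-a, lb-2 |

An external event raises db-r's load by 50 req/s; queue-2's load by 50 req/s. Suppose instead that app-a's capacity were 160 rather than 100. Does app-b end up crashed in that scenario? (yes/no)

With app-a's capacity at 160:
Round 1 — db-r at 130 > 110; queue-2 at 170 > 140. db-r, queue-2 crash.
  db-r sheds 130 req/s to app-a, app-b, queue-1, search-1: 32 each (2 lost).
    app-a: 60+32 = 92 ≤ 160
    app-b: 130+32 = 162 > 160
    queue-1: 50+32 = 82 ≤ 100
    search-1: 70+32 = 102 ≤ 130
  queue-2 sheds 170 req/s to app-b, db-m: 85 each.
    app-b: 162+85 = 247 > 160
    db-m: 30+85 = 115 > 100
Round 2 — app-b, db-m crash.
  app-b sheds 247 req/s to app-a, lb-1, lb-2, search-1: 61 each (3 lost).
    app-a: 92+61 = 153 ≤ 160
    lb-1: 10+61 = 71 > 70
    lb-2: 90+61 = 151 > 130
    search-1: 102+61 = 163 > 130
  db-m sheds 115 req/s to lb-2: 115 each.
    lb-2: 151+115 = 266 > 130
Round 3 — lb-1, lb-2, search-1 crash.
  lb-1 sheds 71 req/s: no online neighbours, lost.
  lb-2 sheds 266 req/s to worker-2: 266 each.
    worker-2: 110+266 = 376 > 140
  search-1 sheds 163 req/s: no online neighbours, lost.
Round 4 — worker-2 crashes.
  worker-2 sheds 376 req/s to app-a: 376 each.
    app-a: 153+376 = 529 > 160
Round 5 — app-a crashes.
  app-a sheds 529 req/s: no online neighbours, lost.
No further crashes.

yes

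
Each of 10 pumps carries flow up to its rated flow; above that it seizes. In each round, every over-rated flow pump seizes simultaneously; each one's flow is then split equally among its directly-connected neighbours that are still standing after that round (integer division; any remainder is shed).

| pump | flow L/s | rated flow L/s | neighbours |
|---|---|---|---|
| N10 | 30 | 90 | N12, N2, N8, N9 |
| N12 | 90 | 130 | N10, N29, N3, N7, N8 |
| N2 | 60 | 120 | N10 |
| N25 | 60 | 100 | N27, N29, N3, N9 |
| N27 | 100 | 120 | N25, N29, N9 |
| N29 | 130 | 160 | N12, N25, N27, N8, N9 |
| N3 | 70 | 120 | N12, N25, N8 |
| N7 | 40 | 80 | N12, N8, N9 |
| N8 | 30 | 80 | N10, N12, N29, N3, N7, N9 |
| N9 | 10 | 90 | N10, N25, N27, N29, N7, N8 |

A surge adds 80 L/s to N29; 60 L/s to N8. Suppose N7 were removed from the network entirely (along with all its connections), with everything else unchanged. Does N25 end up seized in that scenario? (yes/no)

yes

With N7 removed:
Round 1 — N29 at 210 > 160; N8 at 90 > 80. N29, N8 seize.
  N29 sheds 210 L/s to N12, N25, N27, N9: 52 each (2 lost).
    N12: 90+52 = 142 > 130
    N25: 60+52 = 112 > 100
    N27: 100+52 = 152 > 120
    N9: 10+52 = 62 ≤ 90
  N8 sheds 90 L/s to N10, N12, N3, N9: 22 each (2 lost).
    N10: 30+22 = 52 ≤ 90
    N12: 142+22 = 164 > 130
    N3: 70+22 = 92 ≤ 120
    N9: 62+22 = 84 ≤ 90
Round 2 — N12, N25, N27 seize.
  N12 sheds 164 L/s to N10, N3: 82 each.
    N10: 52+82 = 134 > 90
    N3: 92+82 = 174 > 120
  N25 sheds 112 L/s to N3, N9: 56 each.
    N3: 174+56 = 230 > 120
    N9: 84+56 = 140 > 90
  N27 sheds 152 L/s to N9: 152 each.
    N9: 140+152 = 292 > 90
Round 3 — N10, N3, N9 seize.
  N10 sheds 134 L/s to N2: 134 each.
    N2: 60+134 = 194 > 120
  N3 sheds 230 L/s: no online neighbours, lost.
  N9 sheds 292 L/s: no online neighbours, lost.
Round 4 — N2 seizes.
  N2 sheds 194 L/s: no online neighbours, lost.
No further seizures.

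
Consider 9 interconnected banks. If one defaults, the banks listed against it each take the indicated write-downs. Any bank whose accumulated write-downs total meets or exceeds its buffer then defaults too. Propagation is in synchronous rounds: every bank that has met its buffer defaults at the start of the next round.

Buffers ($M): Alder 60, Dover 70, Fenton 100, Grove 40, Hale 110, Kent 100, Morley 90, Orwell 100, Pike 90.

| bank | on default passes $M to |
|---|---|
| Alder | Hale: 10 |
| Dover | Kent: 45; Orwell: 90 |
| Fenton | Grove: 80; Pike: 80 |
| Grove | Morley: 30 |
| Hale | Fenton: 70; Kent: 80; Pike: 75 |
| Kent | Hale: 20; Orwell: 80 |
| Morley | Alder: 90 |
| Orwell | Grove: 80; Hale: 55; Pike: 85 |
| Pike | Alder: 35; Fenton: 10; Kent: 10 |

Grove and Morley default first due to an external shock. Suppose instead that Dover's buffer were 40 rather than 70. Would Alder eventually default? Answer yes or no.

yes

With Dover's buffer at 40:
Round 1 — Grove, Morley default (initial).
  Alder: +90 → 90 ≥ 60
Round 2 — Alder defaults.
  Hale: +10 → 10 < 110
No further defaults.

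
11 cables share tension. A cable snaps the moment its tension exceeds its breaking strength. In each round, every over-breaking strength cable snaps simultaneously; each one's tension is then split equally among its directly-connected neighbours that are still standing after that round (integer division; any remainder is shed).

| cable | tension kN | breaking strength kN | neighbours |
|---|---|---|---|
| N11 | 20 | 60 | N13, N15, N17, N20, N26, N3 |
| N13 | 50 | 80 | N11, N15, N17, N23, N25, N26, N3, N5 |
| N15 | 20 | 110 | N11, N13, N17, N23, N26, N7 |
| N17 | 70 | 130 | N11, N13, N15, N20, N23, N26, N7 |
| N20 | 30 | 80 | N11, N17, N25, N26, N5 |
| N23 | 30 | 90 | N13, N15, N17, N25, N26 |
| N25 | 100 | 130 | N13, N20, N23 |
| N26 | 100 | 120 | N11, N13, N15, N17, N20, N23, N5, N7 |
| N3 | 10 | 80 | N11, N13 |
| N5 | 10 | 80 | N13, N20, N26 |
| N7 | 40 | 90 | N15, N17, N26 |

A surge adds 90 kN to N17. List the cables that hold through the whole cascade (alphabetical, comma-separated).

N3

Round 1 — N17 at 160 > 130. N17 snaps.
  N17 sheds 160 kN to N11, N13, N15, N20, N23, N26, N7: 22 each (6 lost).
    N11: 20+22 = 42 ≤ 60
    N13: 50+22 = 72 ≤ 80
    N15: 20+22 = 42 ≤ 110
    N20: 30+22 = 52 ≤ 80
    N23: 30+22 = 52 ≤ 90
    N26: 100+22 = 122 > 120
    N7: 40+22 = 62 ≤ 90
Round 2 — N26 snaps.
  N26 sheds 122 kN to N11, N13, N15, N20, N23, N5, N7: 17 each (3 lost).
    N11: 42+17 = 59 ≤ 60
    N13: 72+17 = 89 > 80
    N15: 42+17 = 59 ≤ 110
    N20: 52+17 = 69 ≤ 80
    N23: 52+17 = 69 ≤ 90
    N5: 10+17 = 27 ≤ 80
    N7: 62+17 = 79 ≤ 90
Round 3 — N13 snaps.
  N13 sheds 89 kN to N11, N15, N23, N25, N3, N5: 14 each (5 lost).
    N11: 59+14 = 73 > 60
    N15: 59+14 = 73 ≤ 110
    N23: 69+14 = 83 ≤ 90
    N25: 100+14 = 114 ≤ 130
    N3: 10+14 = 24 ≤ 80
    N5: 27+14 = 41 ≤ 80
Round 4 — N11 snaps.
  N11 sheds 73 kN to N15, N20, N3: 24 each (1 lost).
    N15: 73+24 = 97 ≤ 110
    N20: 69+24 = 93 > 80
    N3: 24+24 = 48 ≤ 80
Round 5 — N20 snaps.
  N20 sheds 93 kN to N25, N5: 46 each (1 lost).
    N25: 114+46 = 160 > 130
    N5: 41+46 = 87 > 80
Round 6 — N25, N5 snap.
  N25 sheds 160 kN to N23: 160 each.
    N23: 83+160 = 243 > 90
  N5 sheds 87 kN: no online neighbours, lost.
Round 7 — N23 snaps.
  N23 sheds 243 kN to N15: 243 each.
    N15: 97+243 = 340 > 110
Round 8 — N15 snaps.
  N15 sheds 340 kN to N7: 340 each.
    N7: 79+340 = 419 > 90
Round 9 — N7 snaps.
  N7 sheds 419 kN: no online neighbours, lost.
No further breaks.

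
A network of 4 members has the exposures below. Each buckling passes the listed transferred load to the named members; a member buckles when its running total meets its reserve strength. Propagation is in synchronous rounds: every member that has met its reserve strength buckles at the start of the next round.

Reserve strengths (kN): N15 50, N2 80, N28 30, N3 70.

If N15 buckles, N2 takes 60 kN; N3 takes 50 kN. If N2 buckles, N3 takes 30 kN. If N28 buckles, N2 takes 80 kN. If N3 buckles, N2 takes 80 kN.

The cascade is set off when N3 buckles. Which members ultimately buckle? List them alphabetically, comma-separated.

N2, N3

Round 1 — N3 buckles (initial).
  N2: +80 → 80 ≥ 80
Round 2 — N2 buckles.
No further bucklings.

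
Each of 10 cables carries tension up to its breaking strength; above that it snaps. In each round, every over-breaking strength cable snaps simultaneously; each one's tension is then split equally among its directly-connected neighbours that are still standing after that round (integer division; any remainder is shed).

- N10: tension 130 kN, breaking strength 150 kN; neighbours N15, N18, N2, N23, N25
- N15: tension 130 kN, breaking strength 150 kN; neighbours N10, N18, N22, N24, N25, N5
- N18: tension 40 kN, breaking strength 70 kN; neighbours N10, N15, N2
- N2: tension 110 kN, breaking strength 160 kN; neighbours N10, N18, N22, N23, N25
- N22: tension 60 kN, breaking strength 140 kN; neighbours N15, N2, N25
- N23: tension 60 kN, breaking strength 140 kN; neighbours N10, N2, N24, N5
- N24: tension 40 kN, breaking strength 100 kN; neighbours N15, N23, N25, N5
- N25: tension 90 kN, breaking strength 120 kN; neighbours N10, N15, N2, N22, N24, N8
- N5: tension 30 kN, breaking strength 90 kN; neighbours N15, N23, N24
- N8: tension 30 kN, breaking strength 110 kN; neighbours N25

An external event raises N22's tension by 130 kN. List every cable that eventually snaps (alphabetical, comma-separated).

Round 1 — N22 at 190 > 140. N22 snaps.
  N22 sheds 190 kN to N15, N2, N25: 63 each (1 lost).
    N15: 130+63 = 193 > 150
    N2: 110+63 = 173 > 160
    N25: 90+63 = 153 > 120
Round 2 — N15, N2, N25 snap.
  N15 sheds 193 kN to N10, N18, N24, N5: 48 each (1 lost).
    N10: 130+48 = 178 > 150
    N18: 40+48 = 88 > 70
    N24: 40+48 = 88 ≤ 100
    N5: 30+48 = 78 ≤ 90
  N2 sheds 173 kN to N10, N18, N23: 57 each (2 lost).
    N10: 178+57 = 235 > 150
    N18: 88+57 = 145 > 70
    N23: 60+57 = 117 ≤ 140
  N25 sheds 153 kN to N10, N24, N8: 51 each.
    N10: 235+51 = 286 > 150
    N24: 88+51 = 139 > 100
    N8: 30+51 = 81 ≤ 110
Round 3 — N10, N18, N24 snap.
  N10 sheds 286 kN to N23: 286 each.
    N23: 117+286 = 403 > 140
  N18 sheds 145 kN: no online neighbours, lost.
  N24 sheds 139 kN to N23, N5: 69 each (1 lost).
    N23: 403+69 = 472 > 140
    N5: 78+69 = 147 > 90
Round 4 — N23, N5 snap.
  N23 sheds 472 kN: no online neighbours, lost.
  N5 sheds 147 kN: no online neighbours, lost.
No further breaks.

N10, N15, N18, N2, N22, N23, N24, N25, N5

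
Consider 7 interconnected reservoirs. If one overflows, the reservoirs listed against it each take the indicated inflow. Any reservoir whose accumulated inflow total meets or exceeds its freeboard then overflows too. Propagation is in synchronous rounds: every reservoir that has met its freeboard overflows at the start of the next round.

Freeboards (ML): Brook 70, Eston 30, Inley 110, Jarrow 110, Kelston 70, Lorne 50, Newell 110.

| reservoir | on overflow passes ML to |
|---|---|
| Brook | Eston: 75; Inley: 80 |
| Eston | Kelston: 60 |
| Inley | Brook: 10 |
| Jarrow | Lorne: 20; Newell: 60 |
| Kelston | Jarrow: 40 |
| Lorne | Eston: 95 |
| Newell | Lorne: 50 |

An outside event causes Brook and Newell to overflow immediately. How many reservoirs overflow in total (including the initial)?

Round 1 — Brook, Newell overflow (initial).
  Eston: +75 → 75 ≥ 30
  Inley: +80 → 80 < 110
  Lorne: +50 → 50 ≥ 50
Round 2 — Eston, Lorne overflow.
  Kelston: +60 → 60 < 70
No further overflows.

4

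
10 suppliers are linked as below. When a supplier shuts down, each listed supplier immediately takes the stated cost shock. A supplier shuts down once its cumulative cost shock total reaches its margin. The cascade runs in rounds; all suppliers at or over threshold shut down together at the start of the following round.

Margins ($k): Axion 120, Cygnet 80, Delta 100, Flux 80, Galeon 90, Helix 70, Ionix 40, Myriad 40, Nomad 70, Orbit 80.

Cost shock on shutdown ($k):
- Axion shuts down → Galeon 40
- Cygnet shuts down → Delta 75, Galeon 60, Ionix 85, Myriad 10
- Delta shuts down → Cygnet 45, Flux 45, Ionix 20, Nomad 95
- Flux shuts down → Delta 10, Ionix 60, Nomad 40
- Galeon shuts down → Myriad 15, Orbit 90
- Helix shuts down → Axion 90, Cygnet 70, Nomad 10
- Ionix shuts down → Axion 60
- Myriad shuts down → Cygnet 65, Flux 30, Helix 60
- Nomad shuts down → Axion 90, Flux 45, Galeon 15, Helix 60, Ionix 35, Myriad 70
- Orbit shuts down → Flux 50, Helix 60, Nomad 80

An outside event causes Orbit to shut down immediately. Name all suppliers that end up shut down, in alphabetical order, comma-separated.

Axion, Cygnet, Flux, Galeon, Helix, Ionix, Myriad, Nomad, Orbit

Round 1 — Orbit shuts down (initial).
  Flux: +50 → 50 < 80
  Helix: +60 → 60 < 70
  Nomad: +80 → 80 ≥ 70
Round 2 — Nomad shuts down.
  Axion: +90 → 90 < 120
  Flux: +45 → 95 ≥ 80
  Galeon: +15 → 15 < 90
  Helix: +60 → 120 ≥ 70
  Ionix: +35 → 35 < 40
  Myriad: +70 → 70 ≥ 40
Round 3 — Flux, Helix, Myriad shut down.
  Axion: +90 → 180 ≥ 120
  Cygnet: +70+65 → 135 ≥ 80
  Delta: +10 → 10 < 100
  Ionix: +60 → 95 ≥ 40
Round 4 — Axion, Cygnet, Ionix shut down.
  Delta: +75 → 85 < 100
  Galeon: +40+60 → 115 ≥ 90
Round 5 — Galeon shuts down.
No further shutdowns.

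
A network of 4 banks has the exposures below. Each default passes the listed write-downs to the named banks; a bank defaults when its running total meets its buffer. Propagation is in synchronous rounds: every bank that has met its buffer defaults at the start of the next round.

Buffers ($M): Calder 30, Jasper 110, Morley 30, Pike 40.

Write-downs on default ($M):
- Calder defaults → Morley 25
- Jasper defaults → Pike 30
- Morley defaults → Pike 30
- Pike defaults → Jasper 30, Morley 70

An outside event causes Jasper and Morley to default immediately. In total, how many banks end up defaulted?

3

Round 1 — Jasper, Morley default (initial).
  Pike: +30+30 → 60 ≥ 40
Round 2 — Pike defaults.
No further defaults.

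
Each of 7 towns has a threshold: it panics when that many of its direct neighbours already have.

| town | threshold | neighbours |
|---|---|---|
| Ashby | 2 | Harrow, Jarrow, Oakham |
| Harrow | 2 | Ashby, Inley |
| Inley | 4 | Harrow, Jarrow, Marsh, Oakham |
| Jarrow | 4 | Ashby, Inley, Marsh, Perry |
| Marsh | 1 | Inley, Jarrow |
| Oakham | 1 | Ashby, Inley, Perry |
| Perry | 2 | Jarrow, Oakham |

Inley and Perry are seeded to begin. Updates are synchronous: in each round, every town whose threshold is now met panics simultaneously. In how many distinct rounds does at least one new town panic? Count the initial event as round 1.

Round 1 — Inley, Perry panic (initial).
Round 2 — checking thresholds:
  Harrow: 1 of 2 neighbours < 2, holds.
  Jarrow: 2 of 4 neighbours < 4, holds.
  Marsh: 1 of 2 neighbours ≥ 1, panics.
  Oakham: 2 of 3 neighbours ≥ 1, panics.
Round 3 — no new panics; cascade stops.

2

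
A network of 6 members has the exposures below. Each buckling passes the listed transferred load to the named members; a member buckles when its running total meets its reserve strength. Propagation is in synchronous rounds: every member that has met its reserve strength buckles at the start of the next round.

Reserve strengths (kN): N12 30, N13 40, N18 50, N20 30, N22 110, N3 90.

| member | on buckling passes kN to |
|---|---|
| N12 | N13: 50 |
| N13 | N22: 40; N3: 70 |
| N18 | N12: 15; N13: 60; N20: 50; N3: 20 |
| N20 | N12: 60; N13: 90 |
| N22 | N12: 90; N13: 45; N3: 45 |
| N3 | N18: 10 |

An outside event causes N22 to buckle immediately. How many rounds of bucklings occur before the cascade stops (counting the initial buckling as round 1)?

3

Round 1 — N22 buckles (initial).
  N12: +90 → 90 ≥ 30
  N13: +45 → 45 ≥ 40
  N3: +45 → 45 < 90
Round 2 — N12, N13 buckle.
  N3: +70 → 115 ≥ 90
Round 3 — N3 buckles.
  N18: +10 → 10 < 50
No further bucklings.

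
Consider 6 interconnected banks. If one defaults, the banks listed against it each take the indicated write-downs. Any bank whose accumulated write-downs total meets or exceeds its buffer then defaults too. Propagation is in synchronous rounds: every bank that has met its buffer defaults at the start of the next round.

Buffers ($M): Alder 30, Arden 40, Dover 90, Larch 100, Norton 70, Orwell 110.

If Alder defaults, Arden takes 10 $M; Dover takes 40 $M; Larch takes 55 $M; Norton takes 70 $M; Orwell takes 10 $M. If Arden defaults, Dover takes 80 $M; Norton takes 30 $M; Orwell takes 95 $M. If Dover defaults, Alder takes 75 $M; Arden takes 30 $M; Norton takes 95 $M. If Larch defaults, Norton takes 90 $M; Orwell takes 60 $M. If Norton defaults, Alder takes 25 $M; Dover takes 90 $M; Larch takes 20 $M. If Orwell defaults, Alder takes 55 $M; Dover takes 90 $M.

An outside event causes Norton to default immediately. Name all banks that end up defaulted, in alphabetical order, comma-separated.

Round 1 — Norton defaults (initial).
  Alder: +25 → 25 < 30
  Dover: +90 → 90 ≥ 90
  Larch: +20 → 20 < 100
Round 2 — Dover defaults.
  Alder: +75 → 100 ≥ 30
  Arden: +30 → 30 < 40
Round 3 — Alder defaults.
  Arden: +10 → 40 ≥ 40
  Larch: +55 → 75 < 100
  Orwell: +10 → 10 < 110
Round 4 — Arden defaults.
  Orwell: +95 → 105 < 110
No further defaults.

Alder, Arden, Dover, Norton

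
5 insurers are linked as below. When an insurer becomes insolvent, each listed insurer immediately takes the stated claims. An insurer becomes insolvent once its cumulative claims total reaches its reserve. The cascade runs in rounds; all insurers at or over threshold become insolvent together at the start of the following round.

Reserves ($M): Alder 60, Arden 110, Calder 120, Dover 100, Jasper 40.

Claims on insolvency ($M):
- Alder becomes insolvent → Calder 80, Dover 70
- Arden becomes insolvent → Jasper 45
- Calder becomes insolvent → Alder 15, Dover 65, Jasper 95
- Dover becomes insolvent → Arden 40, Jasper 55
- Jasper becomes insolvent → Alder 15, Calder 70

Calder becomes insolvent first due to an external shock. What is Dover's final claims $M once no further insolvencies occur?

Round 1 — Calder becomes insolvent (initial).
  Alder: +15 → 15 < 60
  Dover: +65 → 65 < 100
  Jasper: +95 → 95 ≥ 40
Round 2 — Jasper becomes insolvent.
  Alder: +15 → 30 < 60
No further insolvencies.

65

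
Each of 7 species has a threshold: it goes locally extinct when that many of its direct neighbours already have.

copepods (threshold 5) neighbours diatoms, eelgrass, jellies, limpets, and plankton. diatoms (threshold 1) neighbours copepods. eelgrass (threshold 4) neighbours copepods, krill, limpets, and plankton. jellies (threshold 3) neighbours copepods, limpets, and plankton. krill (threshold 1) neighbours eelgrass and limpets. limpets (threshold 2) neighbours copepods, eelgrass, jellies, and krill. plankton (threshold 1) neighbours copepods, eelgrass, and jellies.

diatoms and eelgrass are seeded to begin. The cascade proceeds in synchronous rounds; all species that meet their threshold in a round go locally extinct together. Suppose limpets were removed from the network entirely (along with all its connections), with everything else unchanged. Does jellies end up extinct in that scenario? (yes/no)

no

With limpets removed:
Round 1 — diatoms, eelgrass go locally extinct (initial).
Round 2 — checking thresholds:
  copepods: 2 of 4 neighbours < 5, holds.
  krill: 1 of 1 neighbours ≥ 1, goes locally extinct.
  plankton: 1 of 3 neighbours ≥ 1, goes locally extinct.
Round 3 — no new extinctions; cascade stops.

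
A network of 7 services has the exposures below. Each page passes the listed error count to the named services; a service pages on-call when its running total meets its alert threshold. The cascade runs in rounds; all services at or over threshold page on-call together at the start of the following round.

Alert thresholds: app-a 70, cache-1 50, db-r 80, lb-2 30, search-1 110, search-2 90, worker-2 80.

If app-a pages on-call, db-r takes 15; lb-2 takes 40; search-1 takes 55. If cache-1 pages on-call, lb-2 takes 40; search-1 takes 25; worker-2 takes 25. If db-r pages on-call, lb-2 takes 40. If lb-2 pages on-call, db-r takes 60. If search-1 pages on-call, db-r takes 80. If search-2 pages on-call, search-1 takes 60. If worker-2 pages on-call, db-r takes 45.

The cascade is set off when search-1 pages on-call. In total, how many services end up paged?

3

Round 1 — search-1 pages on-call (initial).
  db-r: +80 → 80 ≥ 80
Round 2 — db-r pages on-call.
  lb-2: +40 → 40 ≥ 30
Round 3 — lb-2 pages on-call.
No further pages.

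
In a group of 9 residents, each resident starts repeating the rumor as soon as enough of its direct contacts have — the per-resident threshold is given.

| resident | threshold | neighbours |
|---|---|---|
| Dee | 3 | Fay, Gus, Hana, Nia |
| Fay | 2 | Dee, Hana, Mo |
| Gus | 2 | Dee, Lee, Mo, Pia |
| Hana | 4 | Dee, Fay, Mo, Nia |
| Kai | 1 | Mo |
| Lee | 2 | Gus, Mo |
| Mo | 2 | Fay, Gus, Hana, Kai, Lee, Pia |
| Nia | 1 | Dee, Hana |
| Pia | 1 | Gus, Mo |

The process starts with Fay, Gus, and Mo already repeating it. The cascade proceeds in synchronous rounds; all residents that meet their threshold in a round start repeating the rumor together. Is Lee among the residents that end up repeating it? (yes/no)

yes

Round 1 — Fay, Gus, Mo start repeating the rumor (initial).
Round 2 — checking thresholds:
  Dee: 2 of 4 neighbours < 3, below threshold.
  Hana: 2 of 4 neighbours < 4, below threshold.
  Kai: 1 of 1 neighbours ≥ 1, starts repeating the rumor.
  Lee: 2 of 2 neighbours ≥ 2, starts repeating the rumor.
  Pia: 2 of 2 neighbours ≥ 1, starts repeating the rumor.
Round 3 — no new spreads; cascade stops.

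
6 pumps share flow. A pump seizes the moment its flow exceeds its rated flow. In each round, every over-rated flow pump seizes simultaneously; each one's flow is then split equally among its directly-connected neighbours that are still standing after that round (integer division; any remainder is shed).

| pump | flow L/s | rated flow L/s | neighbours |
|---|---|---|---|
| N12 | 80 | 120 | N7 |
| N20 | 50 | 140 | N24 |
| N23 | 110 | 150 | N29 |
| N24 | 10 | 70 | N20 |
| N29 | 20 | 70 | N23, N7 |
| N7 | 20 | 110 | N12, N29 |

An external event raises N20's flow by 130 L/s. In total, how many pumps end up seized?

Round 1 — N20 at 180 > 140. N20 seizes.
  N20 sheds 180 L/s to N24: 180 each.
    N24: 10+180 = 190 > 70
Round 2 — N24 seizes.
  N24 sheds 190 L/s: no online neighbours, lost.
No further seizures.

2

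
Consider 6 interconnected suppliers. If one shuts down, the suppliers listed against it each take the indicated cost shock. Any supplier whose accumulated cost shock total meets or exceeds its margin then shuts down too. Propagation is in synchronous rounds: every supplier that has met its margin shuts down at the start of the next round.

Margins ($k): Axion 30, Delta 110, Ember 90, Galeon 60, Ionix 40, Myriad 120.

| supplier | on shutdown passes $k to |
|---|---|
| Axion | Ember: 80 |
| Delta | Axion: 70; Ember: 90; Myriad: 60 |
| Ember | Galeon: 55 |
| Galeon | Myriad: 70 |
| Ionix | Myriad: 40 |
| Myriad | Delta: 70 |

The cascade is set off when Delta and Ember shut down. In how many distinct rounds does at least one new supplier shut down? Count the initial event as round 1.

Round 1 — Delta, Ember shut down (initial).
  Axion: +70 → 70 ≥ 30
  Galeon: +55 → 55 < 60
  Myriad: +60 → 60 < 120
Round 2 — Axion shuts down.
No further shutdowns.

2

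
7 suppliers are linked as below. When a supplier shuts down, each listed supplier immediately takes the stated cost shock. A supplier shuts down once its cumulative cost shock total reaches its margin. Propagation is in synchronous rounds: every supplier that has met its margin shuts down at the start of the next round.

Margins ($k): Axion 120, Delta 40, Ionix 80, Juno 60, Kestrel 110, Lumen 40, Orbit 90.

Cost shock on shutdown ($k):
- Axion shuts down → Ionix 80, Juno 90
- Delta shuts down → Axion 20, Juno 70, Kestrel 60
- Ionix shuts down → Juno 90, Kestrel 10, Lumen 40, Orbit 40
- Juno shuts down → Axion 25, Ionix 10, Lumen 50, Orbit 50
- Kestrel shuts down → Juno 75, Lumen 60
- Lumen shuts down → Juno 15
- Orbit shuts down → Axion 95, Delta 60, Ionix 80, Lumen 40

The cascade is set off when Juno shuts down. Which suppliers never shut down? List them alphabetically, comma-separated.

Round 1 — Juno shuts down (initial).
  Axion: +25 → 25 < 120
  Ionix: +10 → 10 < 80
  Lumen: +50 → 50 ≥ 40
  Orbit: +50 → 50 < 90
Round 2 — Lumen shuts down.
No further shutdowns.

Axion, Delta, Ionix, Kestrel, Orbit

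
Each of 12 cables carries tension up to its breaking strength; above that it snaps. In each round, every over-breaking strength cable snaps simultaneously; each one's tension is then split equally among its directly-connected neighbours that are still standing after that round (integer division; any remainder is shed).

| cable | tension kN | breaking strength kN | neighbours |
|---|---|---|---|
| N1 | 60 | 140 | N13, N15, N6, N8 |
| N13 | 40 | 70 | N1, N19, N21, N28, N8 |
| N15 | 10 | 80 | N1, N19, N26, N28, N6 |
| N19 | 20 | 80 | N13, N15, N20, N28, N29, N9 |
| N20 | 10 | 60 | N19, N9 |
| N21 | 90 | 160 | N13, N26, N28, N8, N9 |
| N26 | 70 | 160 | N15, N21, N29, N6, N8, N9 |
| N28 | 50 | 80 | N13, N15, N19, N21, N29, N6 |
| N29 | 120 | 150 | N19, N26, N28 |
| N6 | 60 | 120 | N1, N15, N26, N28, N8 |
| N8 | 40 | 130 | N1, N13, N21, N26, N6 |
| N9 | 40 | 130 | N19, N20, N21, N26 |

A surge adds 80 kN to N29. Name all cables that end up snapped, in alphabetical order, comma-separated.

Round 1 — N29 at 200 > 150. N29 snaps.
  N29 sheds 200 kN to N19, N26, N28: 66 each (2 lost).
    N19: 20+66 = 86 > 80
    N26: 70+66 = 136 ≤ 160
    N28: 50+66 = 116 > 80
Round 2 — N19, N28 snap.
  N19 sheds 86 kN to N13, N15, N20, N9: 21 each (2 lost).
    N13: 40+21 = 61 ≤ 70
    N15: 10+21 = 31 ≤ 80
    N20: 10+21 = 31 ≤ 60
    N9: 40+21 = 61 ≤ 130
  N28 sheds 116 kN to N13, N15, N21, N6: 29 each.
    N13: 61+29 = 90 > 70
    N15: 31+29 = 60 ≤ 80
    N21: 90+29 = 119 ≤ 160
    N6: 60+29 = 89 ≤ 120
Round 3 — N13 snaps.
  N13 sheds 90 kN to N1, N21, N8: 30 each.
    N1: 60+30 = 90 ≤ 140
    N21: 119+30 = 149 ≤ 160
    N8: 40+30 = 70 ≤ 130
No further breaks.

N13, N19, N28, N29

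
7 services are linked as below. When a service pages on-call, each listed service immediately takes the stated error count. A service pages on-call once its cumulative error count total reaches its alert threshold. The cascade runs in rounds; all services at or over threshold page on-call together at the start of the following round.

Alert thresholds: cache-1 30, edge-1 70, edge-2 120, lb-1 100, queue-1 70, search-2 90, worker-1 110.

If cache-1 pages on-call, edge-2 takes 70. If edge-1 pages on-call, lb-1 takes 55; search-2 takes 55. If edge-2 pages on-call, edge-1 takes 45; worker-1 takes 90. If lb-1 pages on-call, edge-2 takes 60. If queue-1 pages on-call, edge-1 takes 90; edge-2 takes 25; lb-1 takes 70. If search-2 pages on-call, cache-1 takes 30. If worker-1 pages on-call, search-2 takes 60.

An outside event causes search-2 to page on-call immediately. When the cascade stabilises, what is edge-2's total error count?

Round 1 — search-2 pages on-call (initial).
  cache-1: +30 → 30 ≥ 30
Round 2 — cache-1 pages on-call.
  edge-2: +70 → 70 < 120
No further pages.

70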